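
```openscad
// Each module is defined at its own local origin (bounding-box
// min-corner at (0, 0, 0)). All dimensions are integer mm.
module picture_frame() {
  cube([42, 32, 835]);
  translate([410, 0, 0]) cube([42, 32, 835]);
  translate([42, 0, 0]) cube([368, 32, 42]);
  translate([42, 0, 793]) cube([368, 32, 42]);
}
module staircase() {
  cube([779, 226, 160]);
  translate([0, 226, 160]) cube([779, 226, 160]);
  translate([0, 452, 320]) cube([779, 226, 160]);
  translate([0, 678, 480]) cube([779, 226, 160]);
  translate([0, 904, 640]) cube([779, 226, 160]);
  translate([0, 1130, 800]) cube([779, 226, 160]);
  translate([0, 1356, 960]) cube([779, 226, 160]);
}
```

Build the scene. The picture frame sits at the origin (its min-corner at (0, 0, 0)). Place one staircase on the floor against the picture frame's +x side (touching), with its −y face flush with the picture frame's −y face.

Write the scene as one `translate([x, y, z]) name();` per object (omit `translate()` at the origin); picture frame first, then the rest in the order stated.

picture_frame();
translate([452, 0, 0]) staircase();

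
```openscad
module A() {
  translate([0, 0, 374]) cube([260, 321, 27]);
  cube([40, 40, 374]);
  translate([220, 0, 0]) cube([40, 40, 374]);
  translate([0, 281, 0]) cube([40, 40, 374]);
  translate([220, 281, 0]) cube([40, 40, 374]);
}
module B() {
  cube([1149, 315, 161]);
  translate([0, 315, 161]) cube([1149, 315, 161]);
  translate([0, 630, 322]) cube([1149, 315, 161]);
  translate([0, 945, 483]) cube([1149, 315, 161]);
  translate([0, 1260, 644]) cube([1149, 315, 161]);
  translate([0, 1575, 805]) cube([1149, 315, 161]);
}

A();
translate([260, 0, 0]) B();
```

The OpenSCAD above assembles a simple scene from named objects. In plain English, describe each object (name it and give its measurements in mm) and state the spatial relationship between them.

A is a four-legged stool. The seat is 260×321 mm, 27 mm thick, top at z = 401 mm. It stands on four square legs, each 40×40 mm in cross-section, from z = 0 to the seat underside, each flush with a corner of the seat.

B is a run of 6 identical solid stair steps. Each tread is 1149×315 mm and each step block is 161 mm high. Step 1 rests on the floor; step k is offset from step 1 by (k−1)×315 mm in y and (k−1)×161 mm in z.

The staircase is against the stool's +x side, with their −y faces flush.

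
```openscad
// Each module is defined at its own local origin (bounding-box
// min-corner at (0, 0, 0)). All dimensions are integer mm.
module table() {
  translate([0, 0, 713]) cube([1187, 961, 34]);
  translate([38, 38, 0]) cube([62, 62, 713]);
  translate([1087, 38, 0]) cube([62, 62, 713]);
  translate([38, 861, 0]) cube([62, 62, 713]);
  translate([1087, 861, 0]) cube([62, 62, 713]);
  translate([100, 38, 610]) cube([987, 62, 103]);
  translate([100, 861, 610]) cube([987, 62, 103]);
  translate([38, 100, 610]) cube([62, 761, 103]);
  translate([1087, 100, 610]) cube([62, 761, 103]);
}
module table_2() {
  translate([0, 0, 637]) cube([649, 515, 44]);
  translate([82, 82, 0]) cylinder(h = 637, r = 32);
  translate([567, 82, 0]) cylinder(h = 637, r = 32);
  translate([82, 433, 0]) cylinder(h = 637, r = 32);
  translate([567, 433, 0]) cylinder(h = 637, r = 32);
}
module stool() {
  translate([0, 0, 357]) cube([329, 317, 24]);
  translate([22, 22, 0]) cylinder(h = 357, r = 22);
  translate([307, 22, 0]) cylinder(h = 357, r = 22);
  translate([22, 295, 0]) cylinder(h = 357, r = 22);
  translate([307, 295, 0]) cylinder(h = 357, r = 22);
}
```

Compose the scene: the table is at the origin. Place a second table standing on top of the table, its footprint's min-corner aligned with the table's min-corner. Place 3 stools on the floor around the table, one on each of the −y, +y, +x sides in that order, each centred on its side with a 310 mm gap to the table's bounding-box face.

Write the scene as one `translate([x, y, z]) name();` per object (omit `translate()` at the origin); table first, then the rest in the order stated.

table();
translate([0, 0, 747]) table_2();
translate([429, -627, 0]) stool();
translate([429, 1271, 0]) stool();
translate([1497, 322, 0]) stool();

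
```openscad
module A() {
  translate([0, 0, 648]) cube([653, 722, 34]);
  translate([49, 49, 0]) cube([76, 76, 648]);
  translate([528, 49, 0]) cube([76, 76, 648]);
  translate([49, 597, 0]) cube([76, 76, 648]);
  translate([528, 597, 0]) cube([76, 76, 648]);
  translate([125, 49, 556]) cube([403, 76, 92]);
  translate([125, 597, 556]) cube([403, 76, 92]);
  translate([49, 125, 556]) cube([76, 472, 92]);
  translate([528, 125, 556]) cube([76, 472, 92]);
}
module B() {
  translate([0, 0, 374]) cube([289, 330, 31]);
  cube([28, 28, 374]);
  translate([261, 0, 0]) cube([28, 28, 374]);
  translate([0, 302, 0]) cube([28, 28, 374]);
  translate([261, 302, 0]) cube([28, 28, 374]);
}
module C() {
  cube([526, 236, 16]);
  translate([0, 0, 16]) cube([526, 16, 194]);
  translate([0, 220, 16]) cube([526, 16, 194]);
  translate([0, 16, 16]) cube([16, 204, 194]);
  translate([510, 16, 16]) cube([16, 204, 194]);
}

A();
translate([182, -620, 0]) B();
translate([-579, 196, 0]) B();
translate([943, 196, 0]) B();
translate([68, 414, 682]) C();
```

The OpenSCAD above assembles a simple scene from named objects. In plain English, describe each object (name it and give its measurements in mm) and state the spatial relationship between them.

A is a table with a 653×722 mm rectangular top, 34 mm thick, top surface at z = 682 mm, supported by four 76×76 mm square legs, each inset 49 mm from the nearest pair of top edges, running from the floor. Four apron rails, 76 mm thick and 92 mm tall, run between adjacent legs with their top edges flush with the underside of the top and their outer faces flush with the legs' outer faces.

B is a four-legged stool. The seat is a 289×330×31 mm slab whose top surface is at z = 405 mm; four square legs, each 28×28 mm in cross-section, run from the floor (z = 0) to the underside of the seat, each flush with a corner of the seat.

C is an open-topped rectangular box: outside dimensions 526×236×210 mm, with a uniform wall and base thickness of 16 mm. The base is a full 526×236 slab on the floor; four walls sit on top of the base. The front and back walls (the −y and +y sides) span the full width; the two side walls fit between them.

Three stools sit around the table at the −y, −x, +x sides. The open box is on top of the table.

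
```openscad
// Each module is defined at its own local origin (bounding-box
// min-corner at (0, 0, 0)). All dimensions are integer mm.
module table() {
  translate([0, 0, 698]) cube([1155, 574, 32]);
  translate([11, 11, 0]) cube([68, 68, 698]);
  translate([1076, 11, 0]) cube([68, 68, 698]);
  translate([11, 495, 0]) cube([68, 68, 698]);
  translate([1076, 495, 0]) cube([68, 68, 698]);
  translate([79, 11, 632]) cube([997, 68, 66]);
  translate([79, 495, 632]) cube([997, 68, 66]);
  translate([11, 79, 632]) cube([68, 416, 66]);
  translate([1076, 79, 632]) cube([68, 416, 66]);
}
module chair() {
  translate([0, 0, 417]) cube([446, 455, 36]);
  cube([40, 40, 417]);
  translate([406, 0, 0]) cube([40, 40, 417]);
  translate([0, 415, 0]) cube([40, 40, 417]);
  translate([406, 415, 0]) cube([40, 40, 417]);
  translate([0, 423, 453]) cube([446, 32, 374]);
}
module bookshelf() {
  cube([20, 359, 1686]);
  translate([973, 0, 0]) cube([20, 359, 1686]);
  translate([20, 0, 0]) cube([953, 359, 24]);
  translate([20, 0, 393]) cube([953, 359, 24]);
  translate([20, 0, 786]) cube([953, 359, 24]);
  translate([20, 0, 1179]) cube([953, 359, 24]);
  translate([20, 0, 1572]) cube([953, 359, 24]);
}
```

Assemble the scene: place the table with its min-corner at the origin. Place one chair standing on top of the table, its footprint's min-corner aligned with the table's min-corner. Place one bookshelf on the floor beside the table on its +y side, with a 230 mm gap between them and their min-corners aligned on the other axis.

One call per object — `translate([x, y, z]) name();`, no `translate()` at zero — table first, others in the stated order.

table();
translate([0, 0, 730]) chair();
translate([0, 804, 0]) bookshelf();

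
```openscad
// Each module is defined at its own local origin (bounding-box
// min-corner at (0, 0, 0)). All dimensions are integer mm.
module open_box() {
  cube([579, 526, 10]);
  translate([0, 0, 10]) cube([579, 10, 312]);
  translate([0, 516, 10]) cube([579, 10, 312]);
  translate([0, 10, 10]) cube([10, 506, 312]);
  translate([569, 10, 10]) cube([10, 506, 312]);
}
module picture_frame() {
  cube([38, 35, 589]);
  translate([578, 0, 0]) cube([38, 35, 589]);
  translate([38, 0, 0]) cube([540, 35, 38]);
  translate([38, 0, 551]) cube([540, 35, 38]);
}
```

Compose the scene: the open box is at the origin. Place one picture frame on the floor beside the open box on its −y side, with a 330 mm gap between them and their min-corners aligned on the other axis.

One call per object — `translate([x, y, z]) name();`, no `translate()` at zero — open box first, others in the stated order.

open_box();
translate([0, -365, 0]) picture_frame();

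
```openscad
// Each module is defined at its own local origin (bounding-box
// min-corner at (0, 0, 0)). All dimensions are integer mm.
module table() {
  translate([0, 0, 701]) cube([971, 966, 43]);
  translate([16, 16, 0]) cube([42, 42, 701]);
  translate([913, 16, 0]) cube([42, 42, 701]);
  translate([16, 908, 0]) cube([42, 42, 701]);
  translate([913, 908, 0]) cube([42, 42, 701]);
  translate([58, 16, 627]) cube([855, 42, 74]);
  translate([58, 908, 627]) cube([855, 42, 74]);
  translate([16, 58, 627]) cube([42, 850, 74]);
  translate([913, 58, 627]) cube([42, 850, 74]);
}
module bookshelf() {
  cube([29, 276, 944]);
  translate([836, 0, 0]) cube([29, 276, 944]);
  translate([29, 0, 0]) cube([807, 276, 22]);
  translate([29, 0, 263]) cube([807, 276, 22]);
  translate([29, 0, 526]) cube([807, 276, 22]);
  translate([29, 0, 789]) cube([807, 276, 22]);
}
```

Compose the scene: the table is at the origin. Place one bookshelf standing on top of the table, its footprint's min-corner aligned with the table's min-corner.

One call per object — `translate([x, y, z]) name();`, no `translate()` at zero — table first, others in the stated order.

table();
translate([0, 0, 744]) bookshelf();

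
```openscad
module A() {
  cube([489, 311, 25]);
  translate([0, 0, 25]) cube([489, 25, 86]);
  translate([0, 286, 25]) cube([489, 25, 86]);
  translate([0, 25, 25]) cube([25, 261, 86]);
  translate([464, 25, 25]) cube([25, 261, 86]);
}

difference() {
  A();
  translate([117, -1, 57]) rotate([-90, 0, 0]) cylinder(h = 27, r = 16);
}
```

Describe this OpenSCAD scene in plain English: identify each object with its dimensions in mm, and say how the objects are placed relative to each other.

A is an open storage box with external size 489×311×111 mm and wall thickness 25 mm (the base is also 25 mm thick). The base covers the whole footprint; the four walls stand on the base, with the y-facing walls full-width and the x-facing walls fitting between their inner faces.

The open box has a circular hole of radius 16 mm through its front wall, centred at (x = 117, z = 57).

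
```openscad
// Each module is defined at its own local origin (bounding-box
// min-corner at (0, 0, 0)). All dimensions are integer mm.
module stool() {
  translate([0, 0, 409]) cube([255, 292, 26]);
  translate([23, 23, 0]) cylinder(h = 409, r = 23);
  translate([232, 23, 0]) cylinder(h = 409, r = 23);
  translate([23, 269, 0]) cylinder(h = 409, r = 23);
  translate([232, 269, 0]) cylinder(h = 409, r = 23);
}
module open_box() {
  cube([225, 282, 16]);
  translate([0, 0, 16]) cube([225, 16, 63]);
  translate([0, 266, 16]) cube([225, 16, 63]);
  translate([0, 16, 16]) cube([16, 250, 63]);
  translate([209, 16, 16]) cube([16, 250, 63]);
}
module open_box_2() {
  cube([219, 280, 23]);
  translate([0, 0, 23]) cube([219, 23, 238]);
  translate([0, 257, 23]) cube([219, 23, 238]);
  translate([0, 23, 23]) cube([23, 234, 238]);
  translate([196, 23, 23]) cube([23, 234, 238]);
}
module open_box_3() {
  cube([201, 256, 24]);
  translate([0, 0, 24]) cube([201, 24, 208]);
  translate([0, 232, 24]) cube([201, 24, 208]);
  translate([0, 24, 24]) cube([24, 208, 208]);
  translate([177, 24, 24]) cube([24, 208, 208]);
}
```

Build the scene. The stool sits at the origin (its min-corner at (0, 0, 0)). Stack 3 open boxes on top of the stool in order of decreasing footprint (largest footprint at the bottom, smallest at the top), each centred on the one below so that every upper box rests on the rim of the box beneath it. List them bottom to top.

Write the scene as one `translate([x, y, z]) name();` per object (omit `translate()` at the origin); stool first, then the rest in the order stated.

stool();
translate([15, 5, 435]) open_box();
translate([18, 6, 514]) open_box_2();
translate([27, 18, 775]) open_box_3();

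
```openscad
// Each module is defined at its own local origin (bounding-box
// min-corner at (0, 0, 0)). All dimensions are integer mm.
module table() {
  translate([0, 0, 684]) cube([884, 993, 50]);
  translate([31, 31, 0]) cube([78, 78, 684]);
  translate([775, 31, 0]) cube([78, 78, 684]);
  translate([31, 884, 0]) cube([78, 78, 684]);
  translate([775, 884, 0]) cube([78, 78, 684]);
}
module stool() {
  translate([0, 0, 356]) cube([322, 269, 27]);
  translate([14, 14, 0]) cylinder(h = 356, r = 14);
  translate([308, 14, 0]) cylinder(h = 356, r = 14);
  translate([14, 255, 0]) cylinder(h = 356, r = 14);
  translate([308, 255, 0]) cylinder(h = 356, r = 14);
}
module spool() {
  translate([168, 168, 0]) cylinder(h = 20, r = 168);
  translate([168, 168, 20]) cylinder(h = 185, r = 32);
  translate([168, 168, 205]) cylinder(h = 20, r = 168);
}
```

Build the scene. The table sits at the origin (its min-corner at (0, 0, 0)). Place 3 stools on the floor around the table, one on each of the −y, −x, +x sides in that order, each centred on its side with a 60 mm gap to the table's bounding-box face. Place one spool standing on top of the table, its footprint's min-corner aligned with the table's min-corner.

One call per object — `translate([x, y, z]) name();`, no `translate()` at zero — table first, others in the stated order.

table();
translate([281, -329, 0]) stool();
translate([-382, 362, 0]) stool();
translate([944, 362, 0]) stool();
translate([0, 0, 734]) spool();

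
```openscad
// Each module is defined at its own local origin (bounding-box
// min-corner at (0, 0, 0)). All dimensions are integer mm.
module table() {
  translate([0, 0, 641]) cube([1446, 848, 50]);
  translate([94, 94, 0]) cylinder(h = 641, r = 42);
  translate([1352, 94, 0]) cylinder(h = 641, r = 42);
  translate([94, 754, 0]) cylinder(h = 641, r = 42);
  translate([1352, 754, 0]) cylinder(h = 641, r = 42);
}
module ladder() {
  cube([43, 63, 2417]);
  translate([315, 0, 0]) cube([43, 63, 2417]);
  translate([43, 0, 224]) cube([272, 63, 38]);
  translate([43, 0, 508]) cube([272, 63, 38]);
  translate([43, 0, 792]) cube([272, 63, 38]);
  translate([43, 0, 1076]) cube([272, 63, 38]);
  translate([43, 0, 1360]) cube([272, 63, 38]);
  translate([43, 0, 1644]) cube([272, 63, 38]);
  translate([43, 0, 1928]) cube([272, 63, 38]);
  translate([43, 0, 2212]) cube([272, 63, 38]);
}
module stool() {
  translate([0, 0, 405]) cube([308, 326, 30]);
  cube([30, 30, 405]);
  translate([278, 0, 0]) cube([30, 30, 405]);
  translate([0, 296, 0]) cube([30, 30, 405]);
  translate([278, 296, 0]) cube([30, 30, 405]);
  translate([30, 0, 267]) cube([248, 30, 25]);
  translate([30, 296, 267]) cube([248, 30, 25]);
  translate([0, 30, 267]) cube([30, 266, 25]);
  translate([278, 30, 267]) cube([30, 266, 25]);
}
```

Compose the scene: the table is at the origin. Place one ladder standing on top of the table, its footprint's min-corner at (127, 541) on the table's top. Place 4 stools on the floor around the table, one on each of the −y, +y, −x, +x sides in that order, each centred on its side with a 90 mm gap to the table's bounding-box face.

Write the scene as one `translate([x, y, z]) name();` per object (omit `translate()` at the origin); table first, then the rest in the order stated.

table();
translate([127, 541, 691]) ladder();
translate([569, -416, 0]) stool();
translate([569, 938, 0]) stool();
translate([-398, 261, 0]) stool();
translate([1536, 261, 0]) stool();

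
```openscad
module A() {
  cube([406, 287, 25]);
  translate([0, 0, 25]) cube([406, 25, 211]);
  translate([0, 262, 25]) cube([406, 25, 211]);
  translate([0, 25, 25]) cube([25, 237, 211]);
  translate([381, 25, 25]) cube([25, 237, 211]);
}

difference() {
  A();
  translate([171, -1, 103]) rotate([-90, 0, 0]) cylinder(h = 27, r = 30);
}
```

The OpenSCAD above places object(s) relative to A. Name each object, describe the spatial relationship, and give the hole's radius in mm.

The subtracted cylinder has r = 30 mm.

A is an open box. The open box has a circular hole through its front wall. The hole's radius is 30 mm.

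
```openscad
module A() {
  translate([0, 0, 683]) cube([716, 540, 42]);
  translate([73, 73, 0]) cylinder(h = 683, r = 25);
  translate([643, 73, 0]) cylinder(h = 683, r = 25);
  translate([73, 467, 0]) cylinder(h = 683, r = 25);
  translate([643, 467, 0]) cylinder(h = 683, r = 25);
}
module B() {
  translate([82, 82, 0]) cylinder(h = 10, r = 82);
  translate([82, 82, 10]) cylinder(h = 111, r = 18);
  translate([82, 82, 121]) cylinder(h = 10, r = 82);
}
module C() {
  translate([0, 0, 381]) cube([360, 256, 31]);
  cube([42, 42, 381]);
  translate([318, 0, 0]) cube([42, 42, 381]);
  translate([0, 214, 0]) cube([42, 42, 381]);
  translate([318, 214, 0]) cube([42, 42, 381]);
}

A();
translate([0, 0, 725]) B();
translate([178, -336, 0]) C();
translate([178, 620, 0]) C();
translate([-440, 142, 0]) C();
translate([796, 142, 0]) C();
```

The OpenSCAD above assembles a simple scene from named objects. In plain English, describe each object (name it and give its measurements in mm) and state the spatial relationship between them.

A is a table with a 716×540 mm rectangular top, 42 mm thick, top surface at z = 725 mm, supported by four round legs of 50 mm diameter, each leg's bounding box inset 48 mm from the nearest pair of top edges, running from the floor.

B is a spool: two coaxial disc flanges of radius 82 mm and thickness 10 mm, joined by a core cylinder of radius 18 mm and height 111 mm. The lower flange rests on z = 0 and the three cylinders share a vertical axis.

C is a simple wooden stool: a rectangular seat 360 mm (x) by 256 mm (y), 31 mm thick, top face at z = 412 mm, on four square legs, each 42×42 mm in cross-section. The legs rest on z = 0, each flush with a corner of the seat.

The spool is on top of the table. Four stools sit around the table at the −y, +y, −x, +x sides.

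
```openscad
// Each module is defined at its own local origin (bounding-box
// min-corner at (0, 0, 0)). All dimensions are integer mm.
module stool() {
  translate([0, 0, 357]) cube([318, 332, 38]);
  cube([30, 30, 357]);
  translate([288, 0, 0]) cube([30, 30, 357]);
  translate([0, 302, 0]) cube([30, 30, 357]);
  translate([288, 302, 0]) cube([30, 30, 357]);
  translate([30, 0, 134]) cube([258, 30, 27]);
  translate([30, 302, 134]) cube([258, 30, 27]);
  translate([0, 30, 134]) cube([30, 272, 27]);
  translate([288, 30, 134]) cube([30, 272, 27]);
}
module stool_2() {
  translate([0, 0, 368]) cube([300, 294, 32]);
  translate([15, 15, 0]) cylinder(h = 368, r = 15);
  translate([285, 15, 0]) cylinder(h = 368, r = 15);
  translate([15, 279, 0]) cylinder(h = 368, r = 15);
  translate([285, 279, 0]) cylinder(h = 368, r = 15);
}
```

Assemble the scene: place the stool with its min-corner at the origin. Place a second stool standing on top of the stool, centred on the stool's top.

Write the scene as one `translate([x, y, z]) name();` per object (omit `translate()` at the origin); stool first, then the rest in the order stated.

stool();
translate([9, 19, 395]) stool_2();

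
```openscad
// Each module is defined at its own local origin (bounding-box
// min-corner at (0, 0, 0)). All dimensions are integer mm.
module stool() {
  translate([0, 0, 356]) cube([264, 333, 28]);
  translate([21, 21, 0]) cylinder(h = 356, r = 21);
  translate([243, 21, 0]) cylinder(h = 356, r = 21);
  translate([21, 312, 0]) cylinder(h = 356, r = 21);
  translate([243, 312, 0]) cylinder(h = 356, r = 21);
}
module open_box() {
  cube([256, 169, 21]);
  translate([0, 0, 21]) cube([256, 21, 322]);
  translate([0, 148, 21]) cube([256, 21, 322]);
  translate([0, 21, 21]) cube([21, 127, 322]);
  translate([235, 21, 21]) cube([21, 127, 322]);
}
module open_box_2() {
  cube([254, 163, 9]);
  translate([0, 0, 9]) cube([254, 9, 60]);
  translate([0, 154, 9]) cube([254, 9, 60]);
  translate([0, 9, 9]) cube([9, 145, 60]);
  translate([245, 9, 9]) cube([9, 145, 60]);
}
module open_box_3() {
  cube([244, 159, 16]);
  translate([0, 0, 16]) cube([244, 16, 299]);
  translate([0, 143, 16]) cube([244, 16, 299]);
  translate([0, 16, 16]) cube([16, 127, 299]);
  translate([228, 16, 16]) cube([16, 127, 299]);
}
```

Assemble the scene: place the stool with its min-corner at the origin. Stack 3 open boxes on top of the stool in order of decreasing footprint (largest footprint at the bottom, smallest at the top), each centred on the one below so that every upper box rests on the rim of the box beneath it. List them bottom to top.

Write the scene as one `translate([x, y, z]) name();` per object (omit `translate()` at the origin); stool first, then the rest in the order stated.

stool();
translate([4, 82, 384]) open_box();
translate([5, 85, 727]) open_box_2();
translate([10, 87, 796]) open_box_3();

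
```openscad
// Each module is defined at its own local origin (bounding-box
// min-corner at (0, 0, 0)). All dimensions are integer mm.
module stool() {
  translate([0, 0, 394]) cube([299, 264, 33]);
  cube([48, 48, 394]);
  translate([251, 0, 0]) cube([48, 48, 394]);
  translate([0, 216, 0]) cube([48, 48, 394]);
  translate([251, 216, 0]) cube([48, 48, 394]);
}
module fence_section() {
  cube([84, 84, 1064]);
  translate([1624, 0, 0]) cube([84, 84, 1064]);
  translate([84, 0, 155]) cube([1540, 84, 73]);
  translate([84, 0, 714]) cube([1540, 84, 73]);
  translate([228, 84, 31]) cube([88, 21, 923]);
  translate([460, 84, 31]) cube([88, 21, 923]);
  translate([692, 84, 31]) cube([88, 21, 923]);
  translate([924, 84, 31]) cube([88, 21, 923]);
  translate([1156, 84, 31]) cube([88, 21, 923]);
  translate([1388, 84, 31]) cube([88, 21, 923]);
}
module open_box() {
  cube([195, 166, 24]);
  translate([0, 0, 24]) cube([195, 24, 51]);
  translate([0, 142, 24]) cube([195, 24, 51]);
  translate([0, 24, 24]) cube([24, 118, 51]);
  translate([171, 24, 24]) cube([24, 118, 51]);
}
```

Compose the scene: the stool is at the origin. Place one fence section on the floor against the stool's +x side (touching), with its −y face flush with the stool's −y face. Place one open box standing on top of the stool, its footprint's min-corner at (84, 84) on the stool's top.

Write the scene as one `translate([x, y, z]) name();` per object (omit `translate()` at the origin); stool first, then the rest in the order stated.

stool();
translate([299, 0, 0]) fence_section();
translate([84, 84, 427]) open_box();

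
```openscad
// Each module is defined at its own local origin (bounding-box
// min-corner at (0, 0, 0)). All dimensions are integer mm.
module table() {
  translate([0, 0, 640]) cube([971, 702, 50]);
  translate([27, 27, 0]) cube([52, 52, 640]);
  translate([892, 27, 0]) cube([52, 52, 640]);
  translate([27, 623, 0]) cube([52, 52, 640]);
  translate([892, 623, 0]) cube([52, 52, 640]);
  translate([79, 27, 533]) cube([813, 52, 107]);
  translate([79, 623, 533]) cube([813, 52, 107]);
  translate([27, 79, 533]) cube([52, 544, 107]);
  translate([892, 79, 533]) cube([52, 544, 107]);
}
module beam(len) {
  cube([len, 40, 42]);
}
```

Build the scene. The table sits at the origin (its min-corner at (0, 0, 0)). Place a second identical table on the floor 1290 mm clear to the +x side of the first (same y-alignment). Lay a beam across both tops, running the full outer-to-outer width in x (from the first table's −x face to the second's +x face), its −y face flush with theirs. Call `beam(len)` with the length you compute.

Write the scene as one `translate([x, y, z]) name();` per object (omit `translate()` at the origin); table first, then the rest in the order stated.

table();
translate([2261, 0, 0]) table();
translate([0, 0, 690]) beam(3232);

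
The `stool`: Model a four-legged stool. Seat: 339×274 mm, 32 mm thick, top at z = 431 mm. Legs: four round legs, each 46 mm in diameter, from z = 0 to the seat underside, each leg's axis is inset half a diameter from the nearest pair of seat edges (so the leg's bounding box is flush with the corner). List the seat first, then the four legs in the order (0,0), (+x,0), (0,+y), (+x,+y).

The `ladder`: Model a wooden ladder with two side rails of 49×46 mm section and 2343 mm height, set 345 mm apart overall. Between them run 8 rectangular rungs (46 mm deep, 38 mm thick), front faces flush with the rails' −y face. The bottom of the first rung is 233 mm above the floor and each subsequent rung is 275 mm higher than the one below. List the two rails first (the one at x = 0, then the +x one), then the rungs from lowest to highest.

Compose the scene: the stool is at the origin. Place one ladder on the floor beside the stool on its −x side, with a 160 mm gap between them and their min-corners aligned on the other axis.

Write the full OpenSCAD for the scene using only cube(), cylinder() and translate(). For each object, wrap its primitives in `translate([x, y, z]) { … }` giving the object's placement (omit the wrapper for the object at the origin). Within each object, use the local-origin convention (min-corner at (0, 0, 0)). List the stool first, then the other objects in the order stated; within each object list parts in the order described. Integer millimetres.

translate([0, 0, 399]) cube([339, 274, 32]);
translate([23, 23, 0]) cylinder(h = 399, r = 23);
translate([316, 23, 0]) cylinder(h = 399, r = 23);
translate([23, 251, 0]) cylinder(h = 399, r = 23);
translate([316, 251, 0]) cylinder(h = 399, r = 23);
translate([-505, 0, 0]) {
  cube([49, 46, 2343]);
  translate([296, 0, 0]) cube([49, 46, 2343]);
  translate([49, 0, 233]) cube([247, 46, 38]);
  translate([49, 0, 508]) cube([247, 46, 38]);
  translate([49, 0, 783]) cube([247, 46, 38]);
  translate([49, 0, 1058]) cube([247, 46, 38]);
  translate([49, 0, 1333]) cube([247, 46, 38]);
  translate([49, 0, 1608]) cube([247, 46, 38]);
  translate([49, 0, 1883]) cube([247, 46, 38]);
  translate([49, 0, 2158]) cube([247, 46, 38]);
}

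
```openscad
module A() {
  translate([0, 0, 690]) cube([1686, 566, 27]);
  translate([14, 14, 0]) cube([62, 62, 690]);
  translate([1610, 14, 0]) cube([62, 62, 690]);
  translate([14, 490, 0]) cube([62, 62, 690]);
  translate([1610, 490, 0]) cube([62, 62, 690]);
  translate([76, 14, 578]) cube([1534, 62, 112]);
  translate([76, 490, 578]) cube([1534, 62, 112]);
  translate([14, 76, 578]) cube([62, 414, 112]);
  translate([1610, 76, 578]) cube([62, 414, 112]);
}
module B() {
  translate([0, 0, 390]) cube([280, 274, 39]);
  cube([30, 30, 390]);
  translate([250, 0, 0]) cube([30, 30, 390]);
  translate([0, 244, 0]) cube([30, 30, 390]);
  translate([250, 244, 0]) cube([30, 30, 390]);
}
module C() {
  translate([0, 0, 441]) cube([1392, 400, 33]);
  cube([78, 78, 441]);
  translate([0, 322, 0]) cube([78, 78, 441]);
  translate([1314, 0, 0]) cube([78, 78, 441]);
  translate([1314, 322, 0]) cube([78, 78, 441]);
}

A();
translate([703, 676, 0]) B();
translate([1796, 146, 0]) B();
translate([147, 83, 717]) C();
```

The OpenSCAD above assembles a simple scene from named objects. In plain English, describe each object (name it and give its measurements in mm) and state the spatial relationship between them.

A is a rectangular dining table. The top is 1686×566×27 mm with its upper surface at z = 717 mm. It stands on four 62×62 mm square legs, each inset 14 mm from the nearest pair of top edges, running from the floor to the underside of the top. Four apron rails, 62 mm thick and 112 mm tall, run between adjacent legs with their top edges flush with the underside of the top and their outer faces flush with the legs' outer faces.

B is a four-legged stool. The seat is 280×274 mm, 39 mm thick, top at z = 429 mm. It stands on four square legs, each 30×30 mm in cross-section, from z = 0 to the seat underside, each flush with a corner of the seat.

C is a long wooden bench with a 1392 mm (x) × 400 mm (y) seat, 33 mm thick, its top surface 474 mm above the floor. Four 78 mm square legs at the seat corners, flush with the edges, run from z = 0 to the seat underside.

Two stools sit around the table at the +y, +x sides. The bench is on top of the table, centred.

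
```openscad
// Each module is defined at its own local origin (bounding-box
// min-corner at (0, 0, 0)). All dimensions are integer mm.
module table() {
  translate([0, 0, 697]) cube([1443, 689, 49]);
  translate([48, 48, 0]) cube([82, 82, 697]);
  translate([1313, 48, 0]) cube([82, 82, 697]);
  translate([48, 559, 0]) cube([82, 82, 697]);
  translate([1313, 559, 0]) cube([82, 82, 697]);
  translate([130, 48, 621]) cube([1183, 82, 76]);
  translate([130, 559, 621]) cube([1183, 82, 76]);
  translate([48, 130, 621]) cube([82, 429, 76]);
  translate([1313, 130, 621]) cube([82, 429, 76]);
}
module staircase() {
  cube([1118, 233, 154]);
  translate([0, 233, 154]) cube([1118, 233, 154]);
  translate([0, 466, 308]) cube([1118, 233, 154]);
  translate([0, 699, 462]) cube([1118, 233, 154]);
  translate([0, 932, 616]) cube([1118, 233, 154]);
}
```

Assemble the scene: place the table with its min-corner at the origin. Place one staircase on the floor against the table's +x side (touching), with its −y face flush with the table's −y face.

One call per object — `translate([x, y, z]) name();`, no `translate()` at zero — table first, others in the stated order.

table();
translate([1443, 0, 0]) staircase();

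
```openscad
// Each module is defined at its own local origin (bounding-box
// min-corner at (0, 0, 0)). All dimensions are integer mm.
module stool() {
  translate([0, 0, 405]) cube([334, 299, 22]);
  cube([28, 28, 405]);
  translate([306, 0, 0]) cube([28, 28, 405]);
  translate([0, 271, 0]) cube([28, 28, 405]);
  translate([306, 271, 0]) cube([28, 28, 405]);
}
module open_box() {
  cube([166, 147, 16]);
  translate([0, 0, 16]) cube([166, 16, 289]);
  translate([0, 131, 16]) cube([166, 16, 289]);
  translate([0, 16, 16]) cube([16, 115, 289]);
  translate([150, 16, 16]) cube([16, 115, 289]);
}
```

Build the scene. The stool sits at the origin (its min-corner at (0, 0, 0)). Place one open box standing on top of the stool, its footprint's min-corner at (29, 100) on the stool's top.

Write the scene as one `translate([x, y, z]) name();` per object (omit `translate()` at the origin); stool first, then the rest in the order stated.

stool();
translate([29, 100, 427]) open_box();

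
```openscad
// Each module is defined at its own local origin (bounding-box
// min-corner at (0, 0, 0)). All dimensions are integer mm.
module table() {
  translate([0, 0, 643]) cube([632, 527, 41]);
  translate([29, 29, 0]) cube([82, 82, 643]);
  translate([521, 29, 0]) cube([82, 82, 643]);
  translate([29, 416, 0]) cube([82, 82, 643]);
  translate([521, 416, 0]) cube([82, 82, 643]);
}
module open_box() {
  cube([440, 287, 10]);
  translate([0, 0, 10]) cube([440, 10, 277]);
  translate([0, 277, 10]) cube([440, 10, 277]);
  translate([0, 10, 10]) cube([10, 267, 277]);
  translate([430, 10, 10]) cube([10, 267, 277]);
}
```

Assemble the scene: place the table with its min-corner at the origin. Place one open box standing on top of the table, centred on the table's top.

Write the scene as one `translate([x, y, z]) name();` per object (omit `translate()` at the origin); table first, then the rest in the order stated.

table();
translate([96, 120, 684]) open_box();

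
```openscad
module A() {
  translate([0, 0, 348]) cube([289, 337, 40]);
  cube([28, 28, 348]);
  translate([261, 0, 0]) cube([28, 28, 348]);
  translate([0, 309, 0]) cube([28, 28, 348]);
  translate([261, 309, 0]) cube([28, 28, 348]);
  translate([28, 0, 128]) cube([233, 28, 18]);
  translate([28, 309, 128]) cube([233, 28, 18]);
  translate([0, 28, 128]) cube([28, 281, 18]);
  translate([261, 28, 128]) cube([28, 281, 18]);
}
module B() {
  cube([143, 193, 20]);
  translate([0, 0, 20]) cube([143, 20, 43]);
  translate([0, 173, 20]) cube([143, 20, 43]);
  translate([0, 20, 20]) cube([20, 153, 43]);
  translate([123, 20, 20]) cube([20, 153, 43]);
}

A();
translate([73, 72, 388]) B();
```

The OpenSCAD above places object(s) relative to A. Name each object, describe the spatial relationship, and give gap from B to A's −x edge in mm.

The open box's min-x is at 73; the stool's min-x is 0; gap = 73 mm.

A is a stool. B is an open box. The open box is on top of the stool, centred. The gap from the open box to the stool's −x edge is 73 mm.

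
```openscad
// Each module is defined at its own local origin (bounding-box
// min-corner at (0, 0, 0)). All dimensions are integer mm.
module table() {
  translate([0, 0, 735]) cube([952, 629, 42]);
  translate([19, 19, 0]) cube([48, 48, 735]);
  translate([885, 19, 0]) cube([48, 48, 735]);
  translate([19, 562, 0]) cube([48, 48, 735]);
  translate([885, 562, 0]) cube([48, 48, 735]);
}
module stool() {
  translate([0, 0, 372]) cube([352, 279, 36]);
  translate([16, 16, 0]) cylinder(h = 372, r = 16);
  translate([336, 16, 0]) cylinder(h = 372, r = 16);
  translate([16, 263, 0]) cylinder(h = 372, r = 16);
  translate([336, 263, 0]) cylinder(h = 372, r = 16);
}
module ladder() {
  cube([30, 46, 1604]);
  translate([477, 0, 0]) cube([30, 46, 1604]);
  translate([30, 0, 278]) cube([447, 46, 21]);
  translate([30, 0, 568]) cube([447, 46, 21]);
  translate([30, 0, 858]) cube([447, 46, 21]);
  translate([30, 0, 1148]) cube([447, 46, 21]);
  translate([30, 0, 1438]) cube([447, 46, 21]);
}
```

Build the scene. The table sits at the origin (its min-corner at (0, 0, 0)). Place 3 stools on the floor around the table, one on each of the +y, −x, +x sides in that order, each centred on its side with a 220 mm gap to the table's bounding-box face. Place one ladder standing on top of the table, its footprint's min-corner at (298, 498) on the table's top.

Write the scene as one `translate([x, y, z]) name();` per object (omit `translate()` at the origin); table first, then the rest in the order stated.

table();
translate([300, 849, 0]) stool();
translate([-572, 175, 0]) stool();
translate([1172, 175, 0]) stool();
translate([298, 498, 777]) ladder();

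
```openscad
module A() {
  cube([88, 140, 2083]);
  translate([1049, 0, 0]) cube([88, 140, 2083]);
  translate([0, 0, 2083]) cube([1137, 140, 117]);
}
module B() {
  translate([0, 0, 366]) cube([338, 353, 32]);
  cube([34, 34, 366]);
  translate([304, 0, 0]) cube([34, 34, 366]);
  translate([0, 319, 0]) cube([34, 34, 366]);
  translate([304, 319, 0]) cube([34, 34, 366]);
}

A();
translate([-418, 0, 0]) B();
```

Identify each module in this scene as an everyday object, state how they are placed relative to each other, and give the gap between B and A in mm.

The stool's nearest face is 80 mm from the door frame's −x face.

A is a door frame. B is a stool. The stool is on the floor beside the door frame on its −x side. The gap between the stool and the door frame is 80 mm.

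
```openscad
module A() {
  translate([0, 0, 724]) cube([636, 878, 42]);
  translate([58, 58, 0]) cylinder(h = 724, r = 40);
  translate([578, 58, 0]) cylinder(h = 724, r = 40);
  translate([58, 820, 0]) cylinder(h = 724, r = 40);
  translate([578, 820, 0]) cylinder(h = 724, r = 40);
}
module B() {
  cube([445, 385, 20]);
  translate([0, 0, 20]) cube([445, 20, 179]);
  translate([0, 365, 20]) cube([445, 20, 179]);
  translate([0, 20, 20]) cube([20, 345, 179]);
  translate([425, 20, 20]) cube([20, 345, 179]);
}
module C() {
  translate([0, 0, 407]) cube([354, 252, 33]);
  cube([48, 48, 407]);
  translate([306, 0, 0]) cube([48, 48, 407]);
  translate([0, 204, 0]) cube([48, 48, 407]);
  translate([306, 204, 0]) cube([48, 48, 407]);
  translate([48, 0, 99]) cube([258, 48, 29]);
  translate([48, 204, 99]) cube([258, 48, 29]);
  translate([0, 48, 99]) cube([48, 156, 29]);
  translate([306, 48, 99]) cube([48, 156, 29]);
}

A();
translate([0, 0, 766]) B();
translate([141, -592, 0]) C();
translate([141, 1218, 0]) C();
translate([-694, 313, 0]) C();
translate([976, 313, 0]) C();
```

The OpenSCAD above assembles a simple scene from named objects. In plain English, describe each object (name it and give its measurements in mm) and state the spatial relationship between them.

A is a table: top 636 mm (x) × 878 mm (y), 42 mm thick, upper face at z = 766 mm, on four round legs of 80 mm diameter, each leg's bounding box inset 18 mm from the nearest pair of top edges, running from z = 0 to the bottom of the top.

B is an open-topped rectangular box: outside dimensions 445×385×199 mm, with a uniform wall and base thickness of 20 mm. The base is a full 445×385 slab on the floor; four walls sit on top of the base. The front and back walls (the −y and +y sides) span the full width; the two side walls fit between them.

C is a simple wooden stool: a rectangular seat 354 mm (x) by 252 mm (y), 33 mm thick, top face at z = 440 mm, on four square legs, each 48×48 mm in cross-section. The legs rest on z = 0, each flush with a corner of the seat. Four stretchers, 48 mm wide and 29 mm tall, connect adjacent legs with their undersides at z = 99 mm, each running between the inner faces of the legs it joins and aligned with the legs' outer faces on the other axis.

The open box is on top of the table. Four stools sit around the table at the −y, +y, −x, +x sides.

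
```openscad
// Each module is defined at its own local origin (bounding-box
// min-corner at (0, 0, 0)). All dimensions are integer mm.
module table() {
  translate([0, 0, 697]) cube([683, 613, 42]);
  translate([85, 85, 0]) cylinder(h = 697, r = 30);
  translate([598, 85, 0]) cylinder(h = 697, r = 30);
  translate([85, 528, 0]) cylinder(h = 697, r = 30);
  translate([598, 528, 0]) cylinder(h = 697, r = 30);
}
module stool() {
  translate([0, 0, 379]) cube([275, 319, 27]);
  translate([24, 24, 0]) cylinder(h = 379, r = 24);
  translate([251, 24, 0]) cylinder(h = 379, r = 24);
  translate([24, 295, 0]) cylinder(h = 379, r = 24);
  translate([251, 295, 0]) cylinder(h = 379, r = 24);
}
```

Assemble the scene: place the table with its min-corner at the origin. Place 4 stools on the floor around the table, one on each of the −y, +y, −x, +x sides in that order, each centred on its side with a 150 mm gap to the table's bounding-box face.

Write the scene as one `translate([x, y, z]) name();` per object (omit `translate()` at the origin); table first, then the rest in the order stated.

table();
translate([204, -469, 0]) stool();
translate([204, 763, 0]) stool();
translate([-425, 147, 0]) stool();
translate([833, 147, 0]) stool();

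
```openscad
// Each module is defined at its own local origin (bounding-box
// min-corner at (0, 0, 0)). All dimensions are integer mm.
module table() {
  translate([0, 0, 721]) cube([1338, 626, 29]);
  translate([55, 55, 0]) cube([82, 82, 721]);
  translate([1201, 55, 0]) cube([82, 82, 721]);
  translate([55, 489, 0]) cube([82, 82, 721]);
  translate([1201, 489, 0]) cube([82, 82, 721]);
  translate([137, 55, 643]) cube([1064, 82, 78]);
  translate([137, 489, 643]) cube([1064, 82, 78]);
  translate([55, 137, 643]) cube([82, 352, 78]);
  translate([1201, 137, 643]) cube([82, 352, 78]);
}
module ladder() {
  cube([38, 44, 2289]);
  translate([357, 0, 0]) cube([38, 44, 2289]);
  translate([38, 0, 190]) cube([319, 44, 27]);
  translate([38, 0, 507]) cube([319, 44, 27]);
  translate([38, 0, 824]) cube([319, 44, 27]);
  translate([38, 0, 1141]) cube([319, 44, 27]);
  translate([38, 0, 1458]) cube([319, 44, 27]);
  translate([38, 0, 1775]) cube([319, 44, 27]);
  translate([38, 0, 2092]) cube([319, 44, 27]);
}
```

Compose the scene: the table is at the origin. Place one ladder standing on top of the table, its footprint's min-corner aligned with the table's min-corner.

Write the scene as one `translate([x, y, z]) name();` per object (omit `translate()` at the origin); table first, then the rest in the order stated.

table();
translate([0, 0, 750]) ladder();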